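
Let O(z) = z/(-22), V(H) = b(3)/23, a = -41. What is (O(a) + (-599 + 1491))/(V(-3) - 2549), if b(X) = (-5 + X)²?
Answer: -150765/429902 ≈ -0.35070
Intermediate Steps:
V(H) = 4/23 (V(H) = (-5 + 3)²/23 = (-2)²*(1/23) = 4*(1/23) = 4/23)
O(z) = -z/22 (O(z) = z*(-1/22) = -z/22)
(O(a) + (-599 + 1491))/(V(-3) - 2549) = (-1/22*(-41) + (-599 + 1491))/(4/23 - 2549) = (41/22 + 892)/(-58623/23) = (19665/22)*(-23/58623) = -150765/429902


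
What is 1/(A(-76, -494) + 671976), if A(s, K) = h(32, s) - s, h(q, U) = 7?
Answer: 1/672059 ≈ 1.4880e-6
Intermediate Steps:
A(s, K) = 7 - s
1/(A(-76, -494) + 671976) = 1/((7 - 1*(-76)) + 671976) = 1/((7 + 76) + 671976) = 1/(83 + 671976) = 1/672059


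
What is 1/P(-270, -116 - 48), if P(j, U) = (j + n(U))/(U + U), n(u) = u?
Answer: 164/217 ≈ 0.75576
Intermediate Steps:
P(j, U) = (U + j)/(2*U) (P(j, U) = (j + U)/(U + U) = (U + j)/((2*U)) = (U + j)*(1/(2*U)) = (U + j)/(2*U))
1/P(-270, -116 - 48) = 1/(((-116 - 48) - 270)/(2*(-116 - 48))) = 1/((1/2)*(-164 - 270)/(-164)) = 1/((1/2)*(-1/164)*(-434)) = 1/(217/164) = 164/217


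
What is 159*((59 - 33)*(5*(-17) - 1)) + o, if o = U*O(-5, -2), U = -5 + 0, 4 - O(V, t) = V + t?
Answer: -355579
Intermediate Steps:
O(V, t) = 4 - V - t (O(V, t) = 4 - (V + t) = 4 + (-V - t) = 4 - V - t)
U = -5
o = -55 (o = -5*(4 - 1*(-5) - 1*(-2)) = -5*(4 + 5 + 2) = -5*11 = -55)
159*((59 - 33)*(5*(-17) - 1)) + o = 159*((59 - 33)*(5*(-17) - 1)) - 55 = 159*(26*(-85 - 1)) - 55 = 159*(26*(-86)) - 55 = 159*(-2236) - 55 = -355524 - 55 = -355579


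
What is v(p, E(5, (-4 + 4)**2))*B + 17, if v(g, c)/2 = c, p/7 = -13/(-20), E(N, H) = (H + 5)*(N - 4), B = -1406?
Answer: -14043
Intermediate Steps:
E(N, H) = (-4 + N)*(5 + H) (E(N, H) = (5 + H)*(-4 + N) = (-4 + N)*(5 + H))
p = 91/20 (p = 7*(-13/(-20)) = 7*(-13*(-1/20)) = 7*(13/20) = 91/20 ≈ 4.5500)
v(g, c) = 2*c
v(p, E(5, (-4 + 4)**2))*B + 17 = (2*(-20 - 4*(-4 + 4)**2 + 5*5 + (-4 + 4)**2*5))*(-1406) + 17 = (2*(-20 - 4*0**2 + 25 + 0**2*5))*(-1406) + 17 = (2*(-20 - 4*0 + 25 + 0*5))*(-1406) + 17 = (2*(-20 + 0 + 25 + 0))*(-1406) + 17 = (2*5)*(-1406) + 17 = 10*(-1406) + 17 = -14060 + 17 = -14043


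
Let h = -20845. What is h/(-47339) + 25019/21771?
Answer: 1638190936/1030617369 ≈ 1.5895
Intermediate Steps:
h/(-47339) + 25019/21771 = -20845/(-47339) + 25019/21771 = -20845*(-1/47339) + 25019*(1/21771) = 20845/47339 + 25019/21771 = 1638190936/1030617369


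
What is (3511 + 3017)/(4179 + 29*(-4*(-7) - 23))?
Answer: 1632/1081 ≈ 1.5097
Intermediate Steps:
(3511 + 3017)/(4179 + 29*(-4*(-7) - 23)) = 6528/(4179 + 29*(28 - 23)) = 6528/(4179 + 29*5) = 6528/(4179 + 145) = 6528/4324 = 6528*(1/4324) = 1632/1081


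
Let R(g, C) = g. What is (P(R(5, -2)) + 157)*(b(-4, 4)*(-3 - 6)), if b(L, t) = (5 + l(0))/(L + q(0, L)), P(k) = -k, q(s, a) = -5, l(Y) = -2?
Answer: 456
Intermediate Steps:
b(L, t) = 3/(-5 + L) (b(L, t) = (5 - 2)/(L - 5) = 3/(-5 + L))
(P(R(5, -2)) + 157)*(b(-4, 4)*(-3 - 6)) = (-1*5 + 157)*((3/(-5 - 4))*(-3 - 6)) = (-5 + 157)*((3/(-9))*(-9)) = 152*((3*(-1/9))*(-9)) = 152*(-1/3*(-9)) = 152*3 = 456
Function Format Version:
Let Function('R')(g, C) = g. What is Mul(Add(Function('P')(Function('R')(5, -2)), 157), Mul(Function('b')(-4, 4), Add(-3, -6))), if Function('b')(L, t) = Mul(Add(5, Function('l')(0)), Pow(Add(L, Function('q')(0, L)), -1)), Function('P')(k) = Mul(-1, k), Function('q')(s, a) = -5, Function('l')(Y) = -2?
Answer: 456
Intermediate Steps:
Function('b')(L, t) = Mul(3, Pow(Add(-5, L), -1)) (Function('b')(L, t) = Mul(Add(5, -2), Pow(Add(L, -5), -1)) = Mul(3, Pow(Add(-5, L), -1)))
Mul(Add(Function('P')(Function('R')(5, -2)), 157), Mul(Function('b')(-4, 4), Add(-3, -6))) = Mul(Add(Mul(-1, 5), 157), Mul(Mul(3, Pow(Add(-5, -4), -1)), Add(-3, -6))) = Mul(Add(-5, 157), Mul(Mul(3, Pow(-9, -1)), -9)) = Mul(152, Mul(Mul(3, Rational(-1, 9)), -9)) = Mul(152, Mul(Rational(-1, 3), -9)) = Mul(152, 3) = 456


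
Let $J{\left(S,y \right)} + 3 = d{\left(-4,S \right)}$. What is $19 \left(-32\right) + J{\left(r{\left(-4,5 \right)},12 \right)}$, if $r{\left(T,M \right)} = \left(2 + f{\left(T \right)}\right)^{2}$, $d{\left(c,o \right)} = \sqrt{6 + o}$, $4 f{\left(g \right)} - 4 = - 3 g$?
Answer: $-611 + \sqrt{42} \approx -604.52$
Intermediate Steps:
$f{\left(g \right)} = 1 - \frac{3 g}{4}$ ($f{\left(g \right)} = 1 + \frac{\left(-3\right) g}{4} = 1 - \frac{3 g}{4}$)
$r{\left(T,M \right)} = \left(3 - \frac{3 T}{4}\right)^{2}$ ($r{\left(T,M \right)} = \left(2 - \left(-1 + \frac{3 T}{4}\right)\right)^{2} = \left(3 - \frac{3 T}{4}\right)^{2}$)
$J{\left(S,y \right)} = -3 + \sqrt{6 + S}$
$19 \left(-32\right) + J{\left(r{\left(-4,5 \right)},12 \right)} = 19 \left(-32\right) - \left(3 - \sqrt{6 + \frac{9 \left(-4 - 4\right)^{2}}{16}}\right) = -608 - \left(3 - \sqrt{6 + \frac{9 \left(-8\right)^{2}}{16}}\right) = -608 - \left(3 - \sqrt{6 + \frac{9}{16} \cdot 64}\right) = -608 - \left(3 - \sqrt{6 + 36}\right) = -608 - \left(3 - \sqrt{42}\right) = -611 + \sqrt{42}$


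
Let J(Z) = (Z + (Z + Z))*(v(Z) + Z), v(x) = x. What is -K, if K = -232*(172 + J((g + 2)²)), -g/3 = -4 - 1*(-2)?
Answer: 5741536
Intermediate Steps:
g = 6 (g = -3*(-4 - 1*(-2)) = -3*(-4 + 2) = -3*(-2) = 6)
J(Z) = 6*Z² (J(Z) = (Z + (Z + Z))*(Z + Z) = (Z + 2*Z)*(2*Z) = (3*Z)*(2*Z) = 6*Z²)
K = -5741536 (K = -232*(172 + 6*((6 + 2)²)²) = -232*(172 + 6*(8²)²) = -232*(172 + 6*64²) = -232*(172 + 6*4096) = -232*(172 + 24576) = -232*24748 = -5741536)
-K = -1*(-5741536) = 5741536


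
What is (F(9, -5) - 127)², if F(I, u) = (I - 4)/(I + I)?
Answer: 5202961/324 ≈ 16059.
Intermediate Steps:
F(I, u) = (-4 + I)/(2*I) (F(I, u) = (-4 + I)/((2*I)) = (-4 + I)*(1/(2*I)) = (-4 + I)/(2*I))
(F(9, -5) - 127)² = ((½)*(-4 + 9)/9 - 127)² = ((½)*(⅑)*5 - 127)² = (5/18 - 127)² = (-2281/18)² = 5202961/324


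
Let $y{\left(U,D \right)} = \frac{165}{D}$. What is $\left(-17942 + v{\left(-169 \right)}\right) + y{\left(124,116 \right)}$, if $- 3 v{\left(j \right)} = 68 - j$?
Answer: $- \frac{2090271}{116} \approx -18020.0$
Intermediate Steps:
$v{\left(j \right)} = - \frac{68}{3} + \frac{j}{3}$ ($v{\left(j \right)} = - \frac{68 - j}{3} = - \frac{68}{3} + \frac{j}{3}$)
$\left(-17942 + v{\left(-169 \right)}\right) + y{\left(124,116 \right)} = \left(-17942 + \left(- \frac{68}{3} + \frac{1}{3} \left(-169\right)\right)\right) + \frac{165}{116} = \left(-17942 - 79\right) + 165 \cdot \frac{1}{116} = \left(-17942 - 79\right) + \frac{165}{116} = -18021 + \frac{165}{116} = - \frac{2090271}{116}$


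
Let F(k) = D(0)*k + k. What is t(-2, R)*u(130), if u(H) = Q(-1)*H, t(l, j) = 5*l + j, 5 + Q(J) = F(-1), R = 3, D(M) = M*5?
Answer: 5460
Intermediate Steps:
D(M) = 5*M
F(k) = k (F(k) = (5*0)*k + k = 0*k + k = 0 + k = k)
Q(J) = -6 (Q(J) = -5 - 1 = -6)
t(l, j) = j + 5*l
u(H) = -6*H
t(-2, R)*u(130) = (3 + 5*(-2))*(-6*130) = (3 - 10)*(-780) = -7*(-780) = 5460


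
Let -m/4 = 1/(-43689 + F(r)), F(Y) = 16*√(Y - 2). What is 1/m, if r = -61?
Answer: 43689/4 - 12*I*√7 ≈ 10922.0 - 31.749*I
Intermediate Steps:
F(Y) = 16*√(-2 + Y)
m = -4/(-43689 + 48*I*√7) (m = -4/(-43689 + 16*√(-2 - 61)) = -4/(-43689 + 16*√(-63)) = -4/(-43689 + 16*(3*I*√7)) = -4/(-43689 + 48*I*√7) ≈ 9.1555e-5 + 2.6614e-7*I)
1/m = 1/(58252/636248283 + 64*I*√7/636248283)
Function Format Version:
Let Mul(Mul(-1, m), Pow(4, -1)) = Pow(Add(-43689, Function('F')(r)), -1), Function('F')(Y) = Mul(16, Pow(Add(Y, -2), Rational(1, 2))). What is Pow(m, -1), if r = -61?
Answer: Add(Rational(43689, 4), Mul(-12, I, Pow(7, Rational(1, 2)))) ≈ Add(10922., Mul(-31.749, I))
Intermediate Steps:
Function('F')(Y) = Mul(16, Pow(Add(-2, Y), Rational(1, 2)))
m = Mul(-4, Pow(Add(-43689, Mul(48, I, Pow(7, Rational(1, 2)))), -1)) (m = Mul(-4, Pow(Add(-43689, Mul(16, Pow(Add(-2, -61), Rational(1, 2)))), -1)) = Mul(-4, Pow(Add(-43689, Mul(16, Pow(-63, Rational(1, 2)))), -1)) = Mul(-4, Pow(Add(-43689, Mul(16, Mul(3, I, Pow(7, Rational(1, 2))))), -1)) = Mul(-4, Pow(Add(-43689, Mul(48, I, Pow(7, Rational(1, 2)))), -1)) ≈ Add(9.1555e-5, Mul(2.6614e-7, I)))
Pow(m, -1) = Pow(Add(Rational(58252, 636248283), Mul(Rational(64, 636248283), I, Pow(7, Rational(1, 2)))), -1)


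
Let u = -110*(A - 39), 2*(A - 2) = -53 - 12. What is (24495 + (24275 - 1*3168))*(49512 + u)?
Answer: 2606473514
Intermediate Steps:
A = -61/2 (A = 2 + (-53 - 12)/2 = 2 + (½)*(-65) = 2 - 65/2 = -61/2 ≈ -30.500)
u = 7645 (u = -110*(-61/2 - 39) = -110*(-139/2) = 7645)
(24495 + (24275 - 1*3168))*(49512 + u) = (24495 + (24275 - 1*3168))*(49512 + 7645) = (24495 + (24275 - 3168))*57157 = (24495 + 21107)*57157 = 45602*57157 = 2606473514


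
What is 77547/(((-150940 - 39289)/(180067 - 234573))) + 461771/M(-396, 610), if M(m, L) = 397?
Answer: 1765872618013/75520913 ≈ 23383.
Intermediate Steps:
77547/(((-150940 - 39289)/(180067 - 234573))) + 461771/M(-396, 610) = 77547/(((-150940 - 39289)/(180067 - 234573))) + 461771/397 = 77547/((-190229/(-54506))) + 461771*(1/397) = 77547/((-190229*(-1/54506))) + 461771/397 = 77547/(190229/54506) + 461771/397 = 77547*(54506/190229) + 461771/397 = 4226776782/190229 + 461771/397 = 1765872618013/75520913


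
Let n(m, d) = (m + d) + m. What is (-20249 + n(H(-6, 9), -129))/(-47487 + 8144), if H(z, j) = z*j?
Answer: 20486/39343 ≈ 0.52070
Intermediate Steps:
H(z, j) = j*z
n(m, d) = d + 2*m (n(m, d) = (d + m) + m = d + 2*m)
(-20249 + n(H(-6, 9), -129))/(-47487 + 8144) = (-20249 + (-129 + 2*(9*(-6))))/(-47487 + 8144) = (-20249 + (-129 + 2*(-54)))/(-39343) = (-20249 + (-129 - 108))*(-1/39343) = (-20249 - 237)*(-1/39343) = -20486*(-1/39343) = 20486/39343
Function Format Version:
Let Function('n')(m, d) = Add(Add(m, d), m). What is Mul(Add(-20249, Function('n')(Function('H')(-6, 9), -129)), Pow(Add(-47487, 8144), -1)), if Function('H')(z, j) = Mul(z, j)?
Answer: Rational(20486, 39343) ≈ 0.52070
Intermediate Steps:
Function('H')(z, j) = Mul(j, z)
Function('n')(m, d) = Add(d, Mul(2, m)) (Function('n')(m, d) = Add(Add(d, m), m) = Add(d, Mul(2, m)))
Mul(Add(-20249, Function('n')(Function('H')(-6, 9), -129)), Pow(Add(-47487, 8144), -1)) = Mul(Add(-20249, Add(-129, Mul(2, Mul(9, -6)))), Pow(Add(-47487, 8144), -1)) = Mul(Add(-20249, Add(-129, Mul(2, -54))), Pow(-39343, -1)) = Mul(Add(-20249, Add(-129, -108)), Rational(-1, 39343)) = Mul(Add(-20249, -237), Rational(-1, 39343)) = Mul(-20486, Rational(-1, 39343)) = Rational(20486, 39343)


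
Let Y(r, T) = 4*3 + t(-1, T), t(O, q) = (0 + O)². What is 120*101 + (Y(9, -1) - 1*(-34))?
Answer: 12167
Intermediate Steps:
t(O, q) = O²
Y(r, T) = 13 (Y(r, T) = 4*3 + (-1)² = 12 + 1 = 13)
120*101 + (Y(9, -1) - 1*(-34)) = 120*101 + (13 - 1*(-34)) = 12120 + (13 + 34) = 12120 + 47 = 12167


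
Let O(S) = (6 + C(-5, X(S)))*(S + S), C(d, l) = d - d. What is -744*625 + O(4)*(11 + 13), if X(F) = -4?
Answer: -463848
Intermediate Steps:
C(d, l) = 0
O(S) = 12*S (O(S) = (6 + 0)*(S + S) = 6*(2*S) = 12*S)
-744*625 + O(4)*(11 + 13) = -744*625 + (12*4)*(11 + 13) = -465000 + 48*24 = -465000 + 1152 = -463848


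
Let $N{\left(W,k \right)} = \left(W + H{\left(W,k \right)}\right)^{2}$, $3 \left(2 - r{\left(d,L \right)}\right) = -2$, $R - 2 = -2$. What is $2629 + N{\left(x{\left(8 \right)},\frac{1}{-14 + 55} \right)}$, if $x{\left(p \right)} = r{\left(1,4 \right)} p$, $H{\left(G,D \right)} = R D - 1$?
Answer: $\frac{27382}{9} \approx 3042.4$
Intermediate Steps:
$R = 0$ ($R = 2 - 2 = 0$)
$r{\left(d,L \right)} = \frac{8}{3}$ ($r{\left(d,L \right)} = 2 - - \frac{2}{3} = 2 + \frac{2}{3} = \frac{8}{3}$)
$H{\left(G,D \right)} = -1$ ($H{\left(G,D \right)} = 0 D - 1 = 0 - 1 = -1$)
$x{\left(p \right)} = \frac{8 p}{3}$
$N{\left(W,k \right)} = \left(-1 + W\right)^{2}$ ($N{\left(W,k \right)} = \left(W - 1\right)^{2} = \left(-1 + W\right)^{2}$)
$2629 + N{\left(x{\left(8 \right)},\frac{1}{-14 + 55} \right)} = 2629 + \left(-1 + \frac{8}{3} \cdot 8\right)^{2} = 2629 + \left(-1 + \frac{64}{3}\right)^{2} = 2629 + \left(\frac{61}{3}\right)^{2} = 2629 + \frac{3721}{9} = \frac{27382}{9}$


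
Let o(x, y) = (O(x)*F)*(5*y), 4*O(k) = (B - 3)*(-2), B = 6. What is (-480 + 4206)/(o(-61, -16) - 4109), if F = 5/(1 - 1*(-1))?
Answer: -3726/3809 ≈ -0.97821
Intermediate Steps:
F = 5/2 (F = 5/(1 + 1) = 5/2 ≈ 2.5000)
O(k) = -3/2 (O(k) = ((6 - 3)*(-2))/4 = (3*(-2))/4 = (¼)*(-6) = -3/2)
o(x, y) = -75*y/4 (o(x, y) = (-3/2*5/2)*(5*y) = -75*y/4)
(-480 + 4206)/(o(-61, -16) - 4109) = (-480 + 4206)/(-75/4*(-16) - 4109) = 3726/(300 - 4109) = 3726/(-3809) = 3726*(-1/3809) = -3726/3809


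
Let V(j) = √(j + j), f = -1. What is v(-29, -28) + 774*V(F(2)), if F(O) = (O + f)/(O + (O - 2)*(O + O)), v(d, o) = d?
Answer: 745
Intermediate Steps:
F(O) = (-1 + O)/(O + 2*O*(-2 + O)) (F(O) = (O - 1)/(O + (O - 2)*(O + O)) = (-1 + O)/(O + (-2 + O)*(2*O)) = (-1 + O)/(O + 2*O*(-2 + O)))
V(j) = √2*√j (V(j) = √(2*j) = √2*√j)
v(-29, -28) + 774*V(F(2)) = -29 + 774*(√2*√((-1 + 2)/(2*(-3 + 2*2)))) = -29 + 774*(√2*√((½)*1/(-3 + 4))) = -29 + 774*(√2*√((½)*1/1)) = -29 + 774*(√2*√((½)*1*1)) = -29 + 774*(√2*√(½)) = -29 + 774*(√2*(√2/2)) = -29 + 774*1 = -29 + 774 = 745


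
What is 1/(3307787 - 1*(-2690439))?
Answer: 1/5998226 ≈ 1.6672e-7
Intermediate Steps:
1/(3307787 - 1*(-2690439)) = 1/(3307787 + 2690439) = 1/5998226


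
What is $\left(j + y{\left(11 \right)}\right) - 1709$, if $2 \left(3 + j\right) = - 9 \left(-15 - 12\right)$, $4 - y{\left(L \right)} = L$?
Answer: $- \frac{3195}{2} \approx -1597.5$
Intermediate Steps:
$y{\left(L \right)} = 4 - L$
$j = \frac{237}{2}$ ($j = -3 + \frac{\left(-9\right) \left(-15 - 12\right)}{2} = -3 + \frac{\left(-9\right) \left(-27\right)}{2} = -3 + \frac{1}{2} \cdot 243 = -3 + \frac{243}{2} = \frac{237}{2} \approx 118.5$)
$\left(j + y{\left(11 \right)}\right) - 1709 = \left(\frac{237}{2} + \left(4 - 11\right)\right) - 1709 = \left(\frac{237}{2} - 7\right) - 1709 = \frac{223}{2} - 1709 = - \frac{3195}{2}$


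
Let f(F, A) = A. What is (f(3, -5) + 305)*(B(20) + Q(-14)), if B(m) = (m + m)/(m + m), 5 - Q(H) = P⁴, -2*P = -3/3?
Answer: 7125/4 ≈ 1781.3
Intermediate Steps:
P = ½ (P = -(-3)/(2*3) = -½*(-1) = ½ ≈ 0.50000)
Q(H) = 79/16 (Q(H) = 5 - (½)⁴ = 5 - 1*1/16 = 5 - 1/16 = 79/16)
B(m) = 1 (B(m) = (2*m)/((2*m)) = (2*m)*(1/(2*m)) = 1)
(f(3, -5) + 305)*(B(20) + Q(-14)) = (-5 + 305)*(1 + 79/16) = 300*(95/16) = 7125/4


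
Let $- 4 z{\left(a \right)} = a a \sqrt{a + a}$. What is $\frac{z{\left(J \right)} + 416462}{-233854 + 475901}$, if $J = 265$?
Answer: $\frac{416462}{242047} - \frac{70225 \sqrt{530}}{968188} \approx 0.050762$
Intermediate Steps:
$z{\left(a \right)} = - \frac{\sqrt{2} a^{\frac{5}{2}}}{4}$ ($z{\left(a \right)} = - \frac{a a \sqrt{a + a}}{4} = - \frac{a^{2} \sqrt{2 a}}{4} = - \frac{a^{2} \sqrt{2} \sqrt{a}}{4} = - \frac{\sqrt{2} a^{\frac{5}{2}}}{4}$)
$\frac{z{\left(J \right)} + 416462}{-233854 + 475901} = \frac{- \frac{\sqrt{2} \cdot 265^{\frac{5}{2}}}{4} + 416462}{-233854 + 475901} = \frac{- \frac{\sqrt{2} \cdot 70225 \sqrt{265}}{4} + 416462}{242047} = \left(- \frac{70225 \sqrt{530}}{4} + 416462\right) \frac{1}{242047} = \left(416462 - \frac{70225 \sqrt{530}}{4}\right) \frac{1}{242047} = \frac{416462}{242047} - \frac{70225 \sqrt{530}}{968188}$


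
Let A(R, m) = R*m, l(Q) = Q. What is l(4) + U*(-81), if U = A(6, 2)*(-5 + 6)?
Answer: -968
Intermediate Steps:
U = 12 (U = (6*2)*(-5 + 6) = 12*1 = 12)
l(4) + U*(-81) = 4 + 12*(-81) = 4 - 972 = -968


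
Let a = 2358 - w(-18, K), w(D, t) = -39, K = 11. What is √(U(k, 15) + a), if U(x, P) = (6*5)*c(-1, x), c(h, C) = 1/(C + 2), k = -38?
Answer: √86262/6 ≈ 48.951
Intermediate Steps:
c(h, C) = 1/(2 + C)
a = 2397 (a = 2358 - 1*(-39) = 2358 + 39 = 2397)
U(x, P) = 30/(2 + x) (U(x, P) = (6*5)/(2 + x) = 30/(2 + x))
√(U(k, 15) + a) = √(30/(2 - 38) + 2397) = √(30/(-36) + 2397) = √(30*(-1/36) + 2397) = √(-⅚ + 2397) = √(14377/6) = √86262/6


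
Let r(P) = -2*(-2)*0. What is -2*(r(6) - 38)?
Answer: 76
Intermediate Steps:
r(P) = 0 (r(P) = 4*0 = 0)
-2*(r(6) - 38) = -2*(0 - 38) = -2*(-38) = 76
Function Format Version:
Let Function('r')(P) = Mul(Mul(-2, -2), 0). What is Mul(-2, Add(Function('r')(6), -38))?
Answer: 76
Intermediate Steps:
Function('r')(P) = 0 (Function('r')(P) = Mul(4, 0) = 0)
Mul(-2, Add(Function('r')(6), -38)) = Mul(-2, Add(0, -38)) = Mul(-2, -38) = 76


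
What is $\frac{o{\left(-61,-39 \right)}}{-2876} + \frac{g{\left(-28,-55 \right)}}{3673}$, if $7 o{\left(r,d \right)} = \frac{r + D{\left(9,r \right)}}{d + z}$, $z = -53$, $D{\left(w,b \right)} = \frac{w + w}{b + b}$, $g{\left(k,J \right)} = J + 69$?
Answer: $\frac{784015343}{207489209816} \approx 0.0037786$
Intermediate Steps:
$g{\left(k,J \right)} = 69 + J$
$D{\left(w,b \right)} = \frac{w}{b}$ ($D{\left(w,b \right)} = \frac{2 w}{2 b} = 2 w \frac{1}{2 b} = \frac{w}{b}$)
$o{\left(r,d \right)} = \frac{r + \frac{9}{r}}{7 \left(-53 + d\right)}$ ($o{\left(r,d \right)} = \frac{\left(r + \frac{9}{r}\right) \frac{1}{d - 53}}{7} = \frac{\left(r + \frac{9}{r}\right) \frac{1}{-53 + d}}{7} = \frac{\frac{1}{-53 + d} \left(r + \frac{9}{r}\right)}{7} = \frac{r + \frac{9}{r}}{7 \left(-53 + d\right)}$)
$\frac{o{\left(-61,-39 \right)}}{-2876} + \frac{g{\left(-28,-55 \right)}}{3673} = \frac{\frac{1}{7} \frac{1}{-61} \frac{1}{-53 - 39} \left(9 + \left(-61\right)^{2}\right)}{-2876} + \frac{69 - 55}{3673} = \frac{1}{7} \left(- \frac{1}{61}\right) \frac{1}{-92} \left(9 + 3721\right) \left(- \frac{1}{2876}\right) + 14 \cdot \frac{1}{3673} = \frac{1}{7} \left(- \frac{1}{61}\right) \left(- \frac{1}{92}\right) 3730 \left(- \frac{1}{2876}\right) + \frac{14}{3673} = \frac{1865}{19642} \left(- \frac{1}{2876}\right) + \frac{14}{3673} = - \frac{1865}{56490392} + \frac{14}{3673} = \frac{784015343}{207489209816}$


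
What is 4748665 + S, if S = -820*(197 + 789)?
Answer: 3940145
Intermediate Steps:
S = -808520 (S = -820*986 = -808520)
4748665 + S = 4748665 - 808520 = 3940145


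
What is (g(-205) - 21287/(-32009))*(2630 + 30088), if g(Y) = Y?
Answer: -213993976644/32009 ≈ -6.6854e+6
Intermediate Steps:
(g(-205) - 21287/(-32009))*(2630 + 30088) = (-205 - 21287/(-32009))*(2630 + 30088) = (-205 - 21287*(-1/32009))*32718 = (-205 + 21287/32009)*32718 = -6540558/32009*32718 = -213993976644/32009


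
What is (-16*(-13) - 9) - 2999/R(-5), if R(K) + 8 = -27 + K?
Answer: 10959/40 ≈ 273.98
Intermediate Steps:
R(K) = -35 + K (R(K) = -8 + (-27 + K) = -35 + K)
(-16*(-13) - 9) - 2999/R(-5) = (-16*(-13) - 9) - 2999/(-35 - 5) = (208 - 9) - 2999/(-40) = 199 - 2999*(-1/40) = 199 + 2999/40 = 10959/40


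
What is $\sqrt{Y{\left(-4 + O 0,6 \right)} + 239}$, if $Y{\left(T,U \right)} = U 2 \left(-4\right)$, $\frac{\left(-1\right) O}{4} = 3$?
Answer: $\sqrt{191} \approx 13.82$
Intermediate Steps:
$O = -12$ ($O = \left(-4\right) 3 = -12$)
$Y{\left(T,U \right)} = - 8 U$ ($Y{\left(T,U \right)} = 2 U \left(-4\right) = - 8 U$)
$\sqrt{Y{\left(-4 + O 0,6 \right)} + 239} = \sqrt{\left(-8\right) 6 + 239} = \sqrt{-48 + 239} = \sqrt{191}$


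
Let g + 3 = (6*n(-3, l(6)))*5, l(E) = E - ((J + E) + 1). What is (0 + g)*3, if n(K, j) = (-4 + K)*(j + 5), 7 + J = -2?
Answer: -8199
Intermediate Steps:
J = -9 (J = -7 - 2 = -9)
l(E) = 8 (l(E) = E - ((-9 + E) + 1) = E - (-8 + E) = E + (8 - E) = 8)
n(K, j) = (-4 + K)*(5 + j)
g = -2733 (g = -3 + (6*(-20 - 4*8 + 5*(-3) - 3*8))*5 = -3 + (6*(-20 - 32 - 15 - 24))*5 = -3 + (6*(-91))*5 = -3 - 546*5 = -3 - 2730 = -2733)
(0 + g)*3 = (0 - 2733)*3 = -2733*3 = -8199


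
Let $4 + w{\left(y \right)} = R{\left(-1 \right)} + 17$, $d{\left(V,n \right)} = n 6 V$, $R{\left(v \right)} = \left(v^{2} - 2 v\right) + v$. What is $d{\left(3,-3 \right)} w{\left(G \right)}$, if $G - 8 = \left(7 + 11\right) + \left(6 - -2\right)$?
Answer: $-810$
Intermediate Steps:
$R{\left(v \right)} = v^{2} - v$
$G = 34$ ($G = 8 + \left(\left(7 + 11\right) + \left(6 - -2\right)\right) = 8 + \left(18 + \left(6 + 2\right)\right) = 8 + \left(18 + 8\right) = 8 + 26 = 34$)
$d{\left(V,n \right)} = 6 V n$ ($d{\left(V,n \right)} = 6 n V = 6 V n$)
$w{\left(y \right)} = 15$ ($w{\left(y \right)} = -4 + \left(- (-1 - 1) + 17\right) = -4 + \left(\left(-1\right) \left(-2\right) + 17\right) = -4 + \left(2 + 17\right) = -4 + 19 = 15$)
$d{\left(3,-3 \right)} w{\left(G \right)} = 6 \cdot 3 \left(-3\right) 15 = \left(-54\right) 15 = -810$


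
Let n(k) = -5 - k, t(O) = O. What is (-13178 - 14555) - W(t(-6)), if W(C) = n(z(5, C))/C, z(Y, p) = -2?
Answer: -55467/2 ≈ -27734.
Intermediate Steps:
W(C) = -3/C (W(C) = (-5 - 1*(-2))/C = (-5 + 2)/C = -3/C)
(-13178 - 14555) - W(t(-6)) = (-13178 - 14555) - (-3)/(-6) = -27733 - (-3)*(-1)/6 = -27733 - 1*½ = -27733 - ½ = -55467/2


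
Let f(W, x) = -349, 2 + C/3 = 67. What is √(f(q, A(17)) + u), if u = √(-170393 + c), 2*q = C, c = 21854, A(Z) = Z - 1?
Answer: √(-349 + I*√148539) ≈ 9.2451 + 20.844*I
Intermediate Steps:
A(Z) = -1 + Z
C = 195 (C = -6 + 3*67 = -6 + 201 = 195)
q = 195/2 (q = (½)*195 = 195/2 ≈ 97.500)
u = I*√148539 (u = √(-170393 + 21854) = √(-148539) = I*√148539 ≈ 385.41*I)
√(f(q, A(17)) + u) = √(-349 + I*√148539)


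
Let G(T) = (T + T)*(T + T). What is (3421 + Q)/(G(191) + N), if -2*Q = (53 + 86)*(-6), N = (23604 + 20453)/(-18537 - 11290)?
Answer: 114476026/4352431091 ≈ 0.026302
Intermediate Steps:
G(T) = 4*T**2 (G(T) = (2*T)*(2*T) = 4*T**2)
N = -44057/29827 (N = 44057/(-29827) = 44057*(-1/29827) = -44057/29827 ≈ -1.4771)
Q = 417 (Q = -(53 + 86)*(-6)/2 = -139*(-6)/2 = -1/2*(-834) = 417)
(3421 + Q)/(G(191) + N) = (3421 + 417)/(4*191**2 - 44057/29827) = 3838/(4*36481 - 44057/29827) = 3838/(145924 - 44057/29827) = 3838/(4352431091/29827) = 3838*(29827/4352431091) = 114476026/4352431091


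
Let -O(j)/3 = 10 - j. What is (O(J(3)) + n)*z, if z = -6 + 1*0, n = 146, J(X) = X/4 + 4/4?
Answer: -1455/2 ≈ -727.50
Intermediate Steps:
J(X) = 1 + X/4 (J(X) = X*(¼) + 4*(¼) = X/4 + 1 = 1 + X/4)
z = -6 (z = -6 + 0 = -6)
O(j) = -30 + 3*j (O(j) = -3*(10 - j) = -30 + 3*j)
(O(J(3)) + n)*z = ((-30 + 3*(1 + (¼)*3)) + 146)*(-6) = ((-30 + 3*(1 + ¾)) + 146)*(-6) = ((-30 + 3*(7/4)) + 146)*(-6) = ((-30 + 21/4) + 146)*(-6) = (-99/4 + 146)*(-6) = (485/4)*(-6) = -1455/2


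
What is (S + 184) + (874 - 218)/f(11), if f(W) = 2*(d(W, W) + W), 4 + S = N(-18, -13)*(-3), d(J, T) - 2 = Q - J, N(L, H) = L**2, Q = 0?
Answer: -628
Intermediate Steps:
d(J, T) = 2 - J (d(J, T) = 2 + (0 - J) = 2 - J)
S = -976 (S = -4 + (-18)**2*(-3) = -4 + 324*(-3) = -4 - 972 = -976)
f(W) = 4 (f(W) = 2*((2 - W) + W) = 2*2 = 4)
(S + 184) + (874 - 218)/f(11) = (-976 + 184) + (874 - 218)/4 = -792 + 656*(1/4) = -792 + 164 = -628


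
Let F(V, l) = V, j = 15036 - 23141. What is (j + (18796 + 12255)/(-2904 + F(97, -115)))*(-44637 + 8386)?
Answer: 825862524286/2807 ≈ 2.9422e+8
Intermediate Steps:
j = -8105
(j + (18796 + 12255)/(-2904 + F(97, -115)))*(-44637 + 8386) = (-8105 + (18796 + 12255)/(-2904 + 97))*(-44637 + 8386) = (-8105 + 31051/(-2807))*(-36251) = (-8105 + 31051*(-1/2807))*(-36251) = (-8105 - 31051/2807)*(-36251) = -22781786/2807*(-36251) = 825862524286/2807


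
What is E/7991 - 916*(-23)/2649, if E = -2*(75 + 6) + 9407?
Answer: 192844393/21168159 ≈ 9.1101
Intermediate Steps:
E = 9245 (E = -2*81 + 9407 = -162 + 9407 = 9245)
E/7991 - 916*(-23)/2649 = 9245/7991 - 916*(-23)/2649 = 9245*(1/7991) + 21068*(1/2649) = 9245/7991 + 21068/2649 = 192844393/21168159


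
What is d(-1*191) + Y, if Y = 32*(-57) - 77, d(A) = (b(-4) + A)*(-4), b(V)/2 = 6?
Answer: -1185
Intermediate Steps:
b(V) = 12 (b(V) = 2*6 = 12)
d(A) = -48 - 4*A (d(A) = (12 + A)*(-4) = -48 - 4*A)
Y = -1901 (Y = -1824 - 77 = -1901)
d(-1*191) + Y = (-48 - (-4)*191) - 1901 = (-48 - 4*(-191)) - 1901 = (-48 + 764) - 1901 = 716 - 1901 = -1185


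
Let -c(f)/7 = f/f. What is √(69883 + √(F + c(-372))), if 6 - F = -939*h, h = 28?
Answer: √(69883 + √26291) ≈ 264.66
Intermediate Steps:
F = 26298 (F = 6 - (-939)*28 = 6 - 1*(-26292) = 6 + 26292 = 26298)
c(f) = -7 (c(f) = -7*f/f = -7*1 = -7)
√(69883 + √(F + c(-372))) = √(69883 + √(26298 - 7)) = √(69883 + √26291)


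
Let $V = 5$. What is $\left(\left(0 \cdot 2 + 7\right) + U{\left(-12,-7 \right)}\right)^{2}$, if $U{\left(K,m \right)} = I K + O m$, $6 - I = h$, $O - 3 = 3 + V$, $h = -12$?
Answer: $81796$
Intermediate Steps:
$O = 11$ ($O = 3 + \left(3 + 5\right) = 3 + 8 = 11$)
$I = 18$ ($I = 6 - -12 = 6 + 12 = 18$)
$U{\left(K,m \right)} = 11 m + 18 K$ ($U{\left(K,m \right)} = 18 K + 11 m = 11 m + 18 K$)
$\left(\left(0 \cdot 2 + 7\right) + U{\left(-12,-7 \right)}\right)^{2} = \left(\left(0 \cdot 2 + 7\right) + \left(11 \left(-7\right) + 18 \left(-12\right)\right)\right)^{2} = \left(\left(0 + 7\right) - 293\right)^{2} = \left(7 - 293\right)^{2} = \left(-286\right)^{2} = 81796$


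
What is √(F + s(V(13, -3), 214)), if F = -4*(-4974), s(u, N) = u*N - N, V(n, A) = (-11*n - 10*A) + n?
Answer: I*√1718 ≈ 41.449*I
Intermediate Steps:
V(n, A) = -10*A - 10*n
s(u, N) = -N + N*u (s(u, N) = N*u - N = -N + N*u)
F = 19896
√(F + s(V(13, -3), 214)) = √(19896 + 214*(-1 + (-10*(-3) - 10*13))) = √(19896 + 214*(-1 + (30 - 130))) = √(19896 + 214*(-1 - 100)) = √(19896 + 214*(-101)) = √(19896 - 21614) = √(-1718) = I*√1718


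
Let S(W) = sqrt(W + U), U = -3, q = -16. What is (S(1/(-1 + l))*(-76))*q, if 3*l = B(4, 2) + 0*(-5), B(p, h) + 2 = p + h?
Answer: 0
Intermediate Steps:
B(p, h) = -2 + h + p (B(p, h) = -2 + (p + h) = -2 + (h + p) = -2 + h + p)
l = 4/3 (l = ((-2 + 2 + 4) + 0*(-5))/3 = (4 + 0)/3 = (1/3)*4 = 4/3 ≈ 1.3333)
S(W) = sqrt(-3 + W) (S(W) = sqrt(W - 3) = sqrt(-3 + W))
(S(1/(-1 + l))*(-76))*q = (sqrt(-3 + 1/(-1 + 4/3))*(-76))*(-16) = (sqrt(-3 + 1/(1/3))*(-76))*(-16) = (sqrt(-3 + 3)*(-76))*(-16) = (sqrt(0)*(-76))*(-16) = (0*(-76))*(-16) = 0*(-16) = 0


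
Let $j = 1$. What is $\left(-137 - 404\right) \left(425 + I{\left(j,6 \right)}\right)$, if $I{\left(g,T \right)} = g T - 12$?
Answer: $-226679$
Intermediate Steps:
$I{\left(g,T \right)} = -12 + T g$ ($I{\left(g,T \right)} = T g - 12 = -12 + T g$)
$\left(-137 - 404\right) \left(425 + I{\left(j,6 \right)}\right) = \left(-137 - 404\right) \left(425 + \left(-12 + 6 \cdot 1\right)\right) = - 541 \left(425 + \left(-12 + 6\right)\right) = - 541 \left(425 - 6\right) = \left(-541\right) 419 = -226679$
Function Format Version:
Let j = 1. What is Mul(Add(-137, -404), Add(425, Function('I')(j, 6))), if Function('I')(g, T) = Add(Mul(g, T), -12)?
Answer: -226679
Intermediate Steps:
Function('I')(g, T) = Add(-12, Mul(T, g)) (Function('I')(g, T) = Add(Mul(T, g), -12) = Add(-12, Mul(T, g)))
Mul(Add(-137, -404), Add(425, Function('I')(j, 6))) = Mul(Add(-137, -404), Add(425, Add(-12, Mul(6, 1)))) = Mul(-541, Add(425, Add(-12, 6))) = Mul(-541, Add(425, -6)) = Mul(-541, 419) = -226679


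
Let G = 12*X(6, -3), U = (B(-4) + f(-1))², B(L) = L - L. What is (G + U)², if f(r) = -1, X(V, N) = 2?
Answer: 625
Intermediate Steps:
B(L) = 0
U = 1 (U = (0 - 1)² = (-1)² = 1)
G = 24 (G = 12*2 = 24)
(G + U)² = (24 + 1)² = 25² = 625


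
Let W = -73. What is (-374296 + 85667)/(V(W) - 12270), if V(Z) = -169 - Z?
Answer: 288629/12366 ≈ 23.341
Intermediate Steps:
(-374296 + 85667)/(V(W) - 12270) = (-374296 + 85667)/((-169 - 1*(-73)) - 12270) = -288629/((-169 + 73) - 12270) = -288629/(-96 - 12270) = -288629/(-12366) = -288629*(-1/12366) = 288629/12366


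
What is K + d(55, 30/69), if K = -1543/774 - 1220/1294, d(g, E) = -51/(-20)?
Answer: -1934771/5007780 ≈ -0.38635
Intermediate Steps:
d(g, E) = 51/20 (d(g, E) = -51*(-1/20) = 51/20)
K = -1470461/500778 (K = -1543*1/774 - 1220*1/1294 = -1543/774 - 610/647 = -1470461/500778 ≈ -2.9364)
K + d(55, 30/69) = -1470461/500778 + 51/20 = -1934771/5007780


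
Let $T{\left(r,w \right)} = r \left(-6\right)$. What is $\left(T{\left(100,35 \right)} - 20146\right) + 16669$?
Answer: $-4077$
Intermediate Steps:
$T{\left(r,w \right)} = - 6 r$
$\left(T{\left(100,35 \right)} - 20146\right) + 16669 = \left(\left(-6\right) 100 - 20146\right) + 16669 = \left(-600 - 20146\right) + 16669 = -20746 + 16669 = -4077$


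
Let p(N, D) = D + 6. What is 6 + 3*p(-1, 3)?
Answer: 33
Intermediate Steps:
p(N, D) = 6 + D
6 + 3*p(-1, 3) = 6 + 3*(6 + 3) = 6 + 3*9 = 6 + 27 = 33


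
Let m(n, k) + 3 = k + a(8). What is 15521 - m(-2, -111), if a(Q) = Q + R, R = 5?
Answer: 15622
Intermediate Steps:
a(Q) = 5 + Q (a(Q) = Q + 5 = 5 + Q)
m(n, k) = 10 + k (m(n, k) = -3 + (k + (5 + 8)) = -3 + (k + 13) = -3 + (13 + k) = 10 + k)
15521 - m(-2, -111) = 15521 - (10 - 111) = 15521 - 1*(-101) = 15521 + 101 = 15622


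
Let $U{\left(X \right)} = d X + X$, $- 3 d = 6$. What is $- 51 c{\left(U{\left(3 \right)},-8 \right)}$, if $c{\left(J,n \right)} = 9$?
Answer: $-459$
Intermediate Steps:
$d = -2$ ($d = \left(- \frac{1}{3}\right) 6 = -2$)
$U{\left(X \right)} = - X$ ($U{\left(X \right)} = - 2 X + X = - X$)
$- 51 c{\left(U{\left(3 \right)},-8 \right)} = \left(-51\right) 9 = -459$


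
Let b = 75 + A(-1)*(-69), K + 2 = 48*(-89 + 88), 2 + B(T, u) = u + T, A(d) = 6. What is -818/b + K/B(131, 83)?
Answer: 78233/35934 ≈ 2.1771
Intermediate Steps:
B(T, u) = -2 + T + u (B(T, u) = -2 + (u + T) = -2 + (T + u) = -2 + T + u)
K = -50 (K = -2 + 48*(-89 + 88) = -2 + 48*(-1) = -2 - 48 = -50)
b = -339 (b = 75 + 6*(-69) = 75 - 414 = -339)
-818/b + K/B(131, 83) = -818/(-339) - 50/(-2 + 131 + 83) = -818*(-1/339) - 50/212 = 818/339 - 50*1/212 = 818/339 - 25/106 = 78233/35934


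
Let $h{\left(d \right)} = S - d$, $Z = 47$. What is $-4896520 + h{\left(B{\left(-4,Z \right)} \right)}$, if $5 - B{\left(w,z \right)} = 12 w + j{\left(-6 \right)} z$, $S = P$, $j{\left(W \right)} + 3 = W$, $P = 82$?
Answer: $-4896914$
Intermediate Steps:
$j{\left(W \right)} = -3 + W$
$S = 82$
$B{\left(w,z \right)} = 5 - 12 w + 9 z$ ($B{\left(w,z \right)} = 5 - \left(12 w + \left(-3 - 6\right) z\right) = 5 - \left(12 w - 9 z\right) = 5 - \left(- 9 z + 12 w\right) = 5 - 12 w + 9 z$)
$h{\left(d \right)} = 82 - d$
$-4896520 + h{\left(B{\left(-4,Z \right)} \right)} = -4896520 - \left(-77 + 48 + 423\right) = -4896520 + \left(82 - \left(5 + 48 + 423\right)\right) = -4896520 + \left(82 - 476\right) = -4896520 - 394 = -4896914$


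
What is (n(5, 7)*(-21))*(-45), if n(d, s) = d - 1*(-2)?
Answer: 6615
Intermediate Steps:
n(d, s) = 2 + d (n(d, s) = d + 2 = 2 + d)
(n(5, 7)*(-21))*(-45) = ((2 + 5)*(-21))*(-45) = (7*(-21))*(-45) = -147*(-45) = 6615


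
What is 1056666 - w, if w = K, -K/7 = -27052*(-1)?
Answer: 1246030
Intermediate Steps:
K = -189364 (K = -(-189364)*(-1) = -7*27052 = -189364)
w = -189364
1056666 - w = 1056666 - 1*(-189364) = 1056666 + 189364 = 1246030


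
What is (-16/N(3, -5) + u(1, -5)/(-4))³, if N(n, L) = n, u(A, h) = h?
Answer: -117649/1728 ≈ -68.084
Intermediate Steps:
(-16/N(3, -5) + u(1, -5)/(-4))³ = (-16/3 - 5/(-4))³ = (-16*⅓ - 5*(-¼))³ = (-16/3 + 5/4)³ = (-49/12)³ = -117649/1728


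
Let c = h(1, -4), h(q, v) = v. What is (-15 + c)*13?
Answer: -247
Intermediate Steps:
c = -4
(-15 + c)*13 = (-15 - 4)*13 = -19*13 = -247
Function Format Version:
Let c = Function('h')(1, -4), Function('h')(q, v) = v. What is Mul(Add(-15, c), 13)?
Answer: -247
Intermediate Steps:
c = -4
Mul(Add(-15, c), 13) = Mul(Add(-15, -4), 13) = Mul(-19, 13) = -247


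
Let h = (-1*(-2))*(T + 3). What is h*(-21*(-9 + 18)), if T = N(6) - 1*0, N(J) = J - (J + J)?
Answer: 1134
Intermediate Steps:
N(J) = -J (N(J) = J - 2*J = -J)
T = -6 (T = -1*6 - 1*0 = -6 + 0 = -6)
h = -6 (h = (-1*(-2))*(-6 + 3) = 2*(-3) = -6)
h*(-21*(-9 + 18)) = -(-126)*(-9 + 18) = -(-126)*9 = -6*(-189) = 1134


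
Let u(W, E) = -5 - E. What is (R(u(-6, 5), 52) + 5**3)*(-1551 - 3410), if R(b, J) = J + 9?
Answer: -922746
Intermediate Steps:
R(b, J) = 9 + J
(R(u(-6, 5), 52) + 5**3)*(-1551 - 3410) = ((9 + 52) + 5**3)*(-1551 - 3410) = (61 + 125)*(-4961) = 186*(-4961) = -922746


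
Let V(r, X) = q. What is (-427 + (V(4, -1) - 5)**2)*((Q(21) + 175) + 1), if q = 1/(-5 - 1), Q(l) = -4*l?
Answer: -331453/9 ≈ -36828.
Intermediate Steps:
q = -1/6 (q = 1/(-6) = -1/6 ≈ -0.16667)
V(r, X) = -1/6
(-427 + (V(4, -1) - 5)**2)*((Q(21) + 175) + 1) = (-427 + (-1/6 - 5)**2)*((-4*21 + 175) + 1) = (-427 + (-31/6)**2)*((-84 + 175) + 1) = (-427 + 961/36)*(91 + 1) = -14411/36*92 = -331453/9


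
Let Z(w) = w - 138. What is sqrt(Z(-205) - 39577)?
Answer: 4*I*sqrt(2495) ≈ 199.8*I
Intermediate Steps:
Z(w) = -138 + w
sqrt(Z(-205) - 39577) = sqrt((-138 - 205) - 39577) = sqrt(-343 - 39577) = sqrt(-39920) = 4*I*sqrt(2495)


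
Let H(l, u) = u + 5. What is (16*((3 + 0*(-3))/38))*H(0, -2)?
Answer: 72/19 ≈ 3.7895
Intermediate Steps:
H(l, u) = 5 + u
(16*((3 + 0*(-3))/38))*H(0, -2) = (16*((3 + 0*(-3))/38))*(5 - 2) = (16*((3 + 0)*(1/38)))*3 = (16*(3*(1/38)))*3 = (16*(3/38))*3 = (24/19)*3 = 72/19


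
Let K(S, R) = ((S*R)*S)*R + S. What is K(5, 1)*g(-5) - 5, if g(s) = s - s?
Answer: -5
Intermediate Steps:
g(s) = 0
K(S, R) = S + R**2*S**2 (K(S, R) = ((R*S)*S)*R + S = (R*S**2)*R + S = R**2*S**2 + S = S + R**2*S**2)
K(5, 1)*g(-5) - 5 = (5*(1 + 5*1**2))*0 - 5 = (5*(1 + 5*1))*0 - 5 = (5*(1 + 5))*0 - 5 = (5*6)*0 - 5 = 30*0 - 5 = 0 - 5 = -5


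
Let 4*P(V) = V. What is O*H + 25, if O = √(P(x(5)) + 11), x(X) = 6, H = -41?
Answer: 25 - 205*√2/2 ≈ -119.96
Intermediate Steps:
P(V) = V/4
O = 5*√2/2 (O = √((¼)*6 + 11) = √(3/2 + 11) = √(25/2) = 5*√2/2 ≈ 3.5355)
O*H + 25 = (5*√2/2)*(-41) + 25 = -205*√2/2 + 25 = 25 - 205*√2/2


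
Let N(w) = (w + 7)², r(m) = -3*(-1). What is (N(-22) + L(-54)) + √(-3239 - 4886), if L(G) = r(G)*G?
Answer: 63 + 25*I*√13 ≈ 63.0 + 90.139*I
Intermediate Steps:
r(m) = 3
L(G) = 3*G
N(w) = (7 + w)²
(N(-22) + L(-54)) + √(-3239 - 4886) = ((7 - 22)² + 3*(-54)) + √(-3239 - 4886) = ((-15)² - 162) + √(-8125) = (225 - 162) + 25*I*√13 = 63 + 25*I*√13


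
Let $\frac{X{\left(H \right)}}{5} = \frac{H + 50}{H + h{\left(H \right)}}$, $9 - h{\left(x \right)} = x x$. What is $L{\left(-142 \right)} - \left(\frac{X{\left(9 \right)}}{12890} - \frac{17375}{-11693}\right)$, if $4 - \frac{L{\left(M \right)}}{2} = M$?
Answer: $\frac{551717962021}{1899106902} \approx 290.51$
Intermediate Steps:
$h{\left(x \right)} = 9 - x^{2}$ ($h{\left(x \right)} = 9 - x x = 9 - x^{2}$)
$X{\left(H \right)} = \frac{5 \left(50 + H\right)}{9 + H - H^{2}}$ ($X{\left(H \right)} = 5 \frac{H + 50}{H - \left(-9 + H^{2}\right)} = 5 \frac{50 + H}{9 + H - H^{2}} = \frac{5 \left(50 + H\right)}{9 + H - H^{2}}$)
$L{\left(M \right)} = 8 - 2 M$
$L{\left(-142 \right)} - \left(\frac{X{\left(9 \right)}}{12890} - \frac{17375}{-11693}\right) = \left(8 - -284\right) - \left(\frac{5 \frac{1}{9 + 9 - 9^{2}} \left(50 + 9\right)}{12890} - \frac{17375}{-11693}\right) = \left(8 + 284\right) - \left(5 \frac{1}{9 + 9 - 81} \cdot 59 \cdot \frac{1}{12890} - - \frac{17375}{11693}\right) = 292 - \left(5 \frac{1}{9 + 9 - 81} \cdot 59 \cdot \frac{1}{12890} + \frac{17375}{11693}\right) = 292 - \left(5 \frac{1}{-63} \cdot 59 \cdot \frac{1}{12890} + \frac{17375}{11693}\right) = 292 - \left(5 \left(- \frac{1}{63}\right) 59 \cdot \frac{1}{12890} + \frac{17375}{11693}\right) = 292 - \left(\left(- \frac{295}{63}\right) \frac{1}{12890} + \frac{17375}{11693}\right) = 292 - \left(- \frac{59}{162414} + \frac{17375}{11693}\right) = 292 - \frac{2821253363}{1899106902} = \frac{551717962021}{1899106902}$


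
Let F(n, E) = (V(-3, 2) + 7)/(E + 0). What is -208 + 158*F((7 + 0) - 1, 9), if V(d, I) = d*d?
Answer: 656/9 ≈ 72.889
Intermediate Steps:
V(d, I) = d**2
F(n, E) = 16/E (F(n, E) = ((-3)**2 + 7)/(E + 0) = (9 + 7)/E = 16/E)
-208 + 158*F((7 + 0) - 1, 9) = -208 + 158*(16/9) = -208 + 2528/9 = 656/9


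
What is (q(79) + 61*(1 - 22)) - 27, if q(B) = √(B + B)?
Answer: -1308 + √158 ≈ -1295.4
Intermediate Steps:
q(B) = √2*√B (q(B) = √(2*B) = √2*√B)
(q(79) + 61*(1 - 22)) - 27 = (√2*√79 + 61*(1 - 22)) - 27 = (√158 + 61*(-21)) - 27 = (√158 - 1281) - 27 = (-1281 + √158) - 27 = -1308 + √158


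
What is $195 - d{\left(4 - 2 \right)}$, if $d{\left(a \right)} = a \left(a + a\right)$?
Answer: $187$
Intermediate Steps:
$d{\left(a \right)} = 2 a^{2}$ ($d{\left(a \right)} = a 2 a = 2 a^{2}$)
$195 - d{\left(4 - 2 \right)} = 195 - 2 \left(4 - 2\right)^{2} = 195 - 2 \cdot 2^{2} = 195 - 2 \cdot 4 = 195 - 8 = 187$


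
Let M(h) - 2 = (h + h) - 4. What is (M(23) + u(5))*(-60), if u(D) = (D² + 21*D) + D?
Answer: -10740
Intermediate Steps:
M(h) = -2 + 2*h (M(h) = 2 + ((h + h) - 4) = 2 + (2*h - 4) = 2 + (-4 + 2*h) = -2 + 2*h)
u(D) = D² + 22*D
(M(23) + u(5))*(-60) = ((-2 + 2*23) + 5*(22 + 5))*(-60) = ((-2 + 46) + 5*27)*(-60) = (44 + 135)*(-60) = 179*(-60) = -10740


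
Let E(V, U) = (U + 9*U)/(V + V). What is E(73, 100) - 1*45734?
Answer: -3338082/73 ≈ -45727.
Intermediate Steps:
E(V, U) = 5*U/V (E(V, U) = (10*U)/((2*V)) = (10*U)*(1/(2*V)) = 5*U/V)
E(73, 100) - 1*45734 = 5*100/73 - 1*45734 = 5*100*(1/73) - 45734 = 500/73 - 45734 = -3338082/73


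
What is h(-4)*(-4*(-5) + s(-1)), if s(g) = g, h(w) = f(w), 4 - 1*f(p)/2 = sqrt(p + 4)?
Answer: 152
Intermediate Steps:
f(p) = 8 - 2*sqrt(4 + p) (f(p) = 8 - 2*sqrt(p + 4) = 8 - 2*sqrt(4 + p))
h(w) = 8 - 2*sqrt(4 + w)
h(-4)*(-4*(-5) + s(-1)) = (8 - 2*sqrt(4 - 4))*(-4*(-5) - 1) = (8 - 2*sqrt(0))*(20 - 1) = (8 - 2*0)*19 = (8 + 0)*19 = 8*19 = 152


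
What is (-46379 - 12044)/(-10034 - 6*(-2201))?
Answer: -58423/3172 ≈ -18.418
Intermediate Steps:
(-46379 - 12044)/(-10034 - 6*(-2201)) = -58423/(-10034 + 13206) = -58423/3172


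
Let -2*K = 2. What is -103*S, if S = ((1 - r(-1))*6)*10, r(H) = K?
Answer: -12360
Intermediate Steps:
K = -1 (K = -½*2 = -1)
r(H) = -1
S = 120 (S = ((1 - 1*(-1))*6)*10 = ((1 + 1)*6)*10 = (2*6)*10 = 12*10 = 120)
-103*S = -103*120 = -12360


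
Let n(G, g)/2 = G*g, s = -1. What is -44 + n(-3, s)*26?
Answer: 112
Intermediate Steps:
n(G, g) = 2*G*g (n(G, g) = 2*(G*g) = 2*G*g)
-44 + n(-3, s)*26 = -44 + (2*(-3)*(-1))*26 = -44 + 6*26 = -44 + 156 = 112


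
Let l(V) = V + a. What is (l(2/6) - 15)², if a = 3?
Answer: 1225/9 ≈ 136.11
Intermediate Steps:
l(V) = 3 + V (l(V) = V + 3 = 3 + V)
(l(2/6) - 15)² = ((3 + 2/6) - 15)² = ((3 + 2*(⅙)) - 15)² = ((3 + ⅓) - 15)² = (10/3 - 15)² = (-35/3)² = 1225/9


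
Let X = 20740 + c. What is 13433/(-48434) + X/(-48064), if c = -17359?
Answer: -404699533/1163965888 ≈ -0.34769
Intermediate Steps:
X = 3381 (X = 20740 - 17359 = 3381)
13433/(-48434) + X/(-48064) = 13433/(-48434) + 3381/(-48064) = 13433*(-1/48434) + 3381*(-1/48064) = -13433/48434 - 3381/48064 = -404699533/1163965888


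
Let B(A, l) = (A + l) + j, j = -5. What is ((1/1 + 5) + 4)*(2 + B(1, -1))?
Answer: -30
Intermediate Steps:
B(A, l) = -5 + A + l (B(A, l) = (A + l) - 5 = -5 + A + l)
((1/1 + 5) + 4)*(2 + B(1, -1)) = ((1/1 + 5) + 4)*(2 + (-5 + 1 - 1)) = ((1 + 5) + 4)*(2 - 5) = (6 + 4)*(-3) = 10*(-3) = -30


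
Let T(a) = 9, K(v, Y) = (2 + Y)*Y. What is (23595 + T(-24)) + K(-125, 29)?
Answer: 24503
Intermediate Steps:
K(v, Y) = Y*(2 + Y)
(23595 + T(-24)) + K(-125, 29) = (23595 + 9) + 29*(2 + 29) = 23604 + 29*31 = 23604 + 899 = 24503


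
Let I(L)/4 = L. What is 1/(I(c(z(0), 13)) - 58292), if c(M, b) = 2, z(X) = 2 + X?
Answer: -1/58284 ≈ -1.7157e-5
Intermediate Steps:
I(L) = 4*L
1/(I(c(z(0), 13)) - 58292) = 1/(4*2 - 58292) = 1/(8 - 58292) = 1/(-58284) = -1/58284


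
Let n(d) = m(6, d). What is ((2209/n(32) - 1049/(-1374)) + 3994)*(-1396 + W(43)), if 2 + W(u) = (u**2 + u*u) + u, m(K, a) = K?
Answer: 2340917073/229 ≈ 1.0222e+7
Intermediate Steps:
n(d) = 6
W(u) = -2 + u + 2*u**2 (W(u) = -2 + ((u**2 + u*u) + u) = -2 + ((u**2 + u**2) + u) = -2 + (2*u**2 + u) = -2 + (u + 2*u**2) = -2 + u + 2*u**2)
((2209/n(32) - 1049/(-1374)) + 3994)*(-1396 + W(43)) = ((2209/6 - 1049/(-1374)) + 3994)*(-1396 + (-2 + 43 + 2*43**2)) = ((2209*(1/6) - 1049*(-1/1374)) + 3994)*(-1396 + (-2 + 43 + 2*1849)) = ((2209/6 + 1049/1374) + 3994)*(-1396 + (-2 + 43 + 3698)) = (84485/229 + 3994)*(-1396 + 3739) = (999111/229)*2343 = 2340917073/229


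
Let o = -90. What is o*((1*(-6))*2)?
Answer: 1080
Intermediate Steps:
o*((1*(-6))*2) = -90*1*(-6)*2 = -(-540)*2 = -90*(-12) = 1080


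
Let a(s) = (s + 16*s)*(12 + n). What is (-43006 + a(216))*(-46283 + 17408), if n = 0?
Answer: -30549750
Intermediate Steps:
a(s) = 204*s (a(s) = (s + 16*s)*(12 + 0) = (17*s)*12 = 204*s)
(-43006 + a(216))*(-46283 + 17408) = (-43006 + 204*216)*(-46283 + 17408) = (-43006 + 44064)*(-28875) = 1058*(-28875) = -30549750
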